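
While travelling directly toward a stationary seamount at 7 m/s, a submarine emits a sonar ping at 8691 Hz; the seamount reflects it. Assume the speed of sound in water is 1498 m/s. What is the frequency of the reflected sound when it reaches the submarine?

8773 Hz

The seamount receives the sound from a moving source: f₁ = f₀ · v/(v − v_e) = 8691 × 1498/1491 ≈ 8732 Hz.
On the return leg the submarine is a moving observer: f₂ = f₁ · (v + v_e)/v = 8732 × 1505/1498 ≈ 8773 Hz.
Equivalently f₂ = f₀ · (v + v_e)/(v − v_e).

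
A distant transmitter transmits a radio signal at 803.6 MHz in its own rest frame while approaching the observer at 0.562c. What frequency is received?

Relativistic Doppler for frequency: f' = f₀ · √((1 + β)/(1 − β)).
f' = 803.6 × √(1.5620/0.4380) = 803.6 × 1.88844 ≈ 1517.6 MHz.

1517.6 MHz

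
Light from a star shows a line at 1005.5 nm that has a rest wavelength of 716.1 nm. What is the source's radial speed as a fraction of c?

λ'/λ₀ = 1.4041 > 1 (redshift), so the source is receding.
λ'/λ₀ = √((1 + β)/(1 − β)) for a receding source ⇒ β = (r² − 1)/(r² + 1) with r = λ'/λ₀.
β = (1.9716 − 1)/(1.9716 + 1) ≈ 0.327.

0.327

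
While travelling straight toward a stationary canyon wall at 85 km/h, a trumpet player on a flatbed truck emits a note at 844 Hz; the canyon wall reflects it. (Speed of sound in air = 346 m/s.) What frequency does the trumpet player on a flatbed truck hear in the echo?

968 Hz

85 km/h = 23.61 m/s.
The canyon wall receives the sound from a moving source: f₁ = f₀ · v/(v − v_e) = 844 × 346/322.39 ≈ 906 Hz.
On the return leg the trumpet player on a flatbed truck is a moving observer: f₂ = f₁ · (v + v_e)/v = 906 × 369.61/346 ≈ 968 Hz.
Equivalently f₂ = f₀ · (v + v_e)/(v − v_e).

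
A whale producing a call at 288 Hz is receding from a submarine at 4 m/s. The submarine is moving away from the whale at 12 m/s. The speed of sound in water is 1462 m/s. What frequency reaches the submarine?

285 Hz

Both move, so f' = f · (v − v_o)/(v + v_s).
f' = 288 × (1462 − 12)/(1462 + 4) = 288 × 1450/1466 ≈ 285 Hz.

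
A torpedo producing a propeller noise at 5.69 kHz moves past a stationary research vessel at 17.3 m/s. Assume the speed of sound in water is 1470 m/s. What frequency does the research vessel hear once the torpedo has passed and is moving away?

5.62 kHz

Receding: f₂ = f · v/(v + v_s) = 5.69 × 1470/1487.3 ≈ 5.62 kHz.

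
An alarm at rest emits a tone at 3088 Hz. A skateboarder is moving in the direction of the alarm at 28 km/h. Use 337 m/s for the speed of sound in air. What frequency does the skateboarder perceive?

3159 Hz

28 km/h = 7.778 m/s.
Only the observer moves, toward the source, so f' = f · (v + v_o)/v.
f' = 3088 × (337 + 7.778)/337 = 3088 × 344.78/337 ≈ 3159 Hz.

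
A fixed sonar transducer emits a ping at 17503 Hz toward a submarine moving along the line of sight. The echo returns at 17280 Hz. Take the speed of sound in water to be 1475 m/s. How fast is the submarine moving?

Double Doppler shift off a moving reflector: f₂ = f₀ · (v + u)/(v − u) (u > 0 toward emitter).
Rearranging, u = v · (f₂ − f₀)/(f₂ + f₀) = 1475 × -223/34783 ≈ -9.5 m/s.
So the submarine is moving at 9.5 m/s away from the emitter.

9.5 m/s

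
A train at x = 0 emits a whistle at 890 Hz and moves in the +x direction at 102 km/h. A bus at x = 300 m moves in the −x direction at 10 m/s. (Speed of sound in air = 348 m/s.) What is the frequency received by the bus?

102 km/h = 28.33 m/s.
The observer lies on the +x side, so the source is heading toward the observer and the observer is heading toward the source.
General Doppler shift: f' = f · (v + v_o)/(v − v_s).
f' = 890 × (348 + 10)/(348 − 28.33) = 890 × 358/319.67 ≈ 997 Hz.

997 Hz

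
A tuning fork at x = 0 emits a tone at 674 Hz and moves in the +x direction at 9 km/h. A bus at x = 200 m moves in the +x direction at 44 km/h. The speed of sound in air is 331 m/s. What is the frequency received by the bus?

654 Hz

9 km/h = 2.5 m/s; 44 km/h = 12.22 m/s.
The observer lies on the +x side, so the source is heading toward the observer and the observer is heading away from the source.
With source approaching and observer receding, f' = f · (v − v_o)/(v − v_s).
f' = 674 × (331 − 12.22)/(331 − 2.5) = 674 × 318.78/328.5 ≈ 654 Hz.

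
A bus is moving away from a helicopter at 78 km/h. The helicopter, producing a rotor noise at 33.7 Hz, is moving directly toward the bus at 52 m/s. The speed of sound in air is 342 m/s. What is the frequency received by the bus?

37.2 Hz

78 km/h = 21.67 m/s.
With source approaching and observer receding, f' = f · (v − v_o)/(v − v_s).
f' = 33.7 × (342 − 21.67)/(342 − 52) = 33.7 × 320.33/290 ≈ 37.2 Hz.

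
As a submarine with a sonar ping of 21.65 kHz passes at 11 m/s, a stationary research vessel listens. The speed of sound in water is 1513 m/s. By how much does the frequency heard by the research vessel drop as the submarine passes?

Approaching: f₁ = f · v/(v − v_s) = 21.65 × 1513/1502 ≈ 21.809 kHz.
Receding: f₂ = f · v/(v + v_s) = 21.65 × 1513/1524 ≈ 21.494 kHz.
Drop: f₁ − f₂ = 2f·v·v_s/(v² − v_s²) = 2 × 21.65 × 1513 × 11/(1513² − 11²) ≈ 0.315 kHz.

0.315 kHz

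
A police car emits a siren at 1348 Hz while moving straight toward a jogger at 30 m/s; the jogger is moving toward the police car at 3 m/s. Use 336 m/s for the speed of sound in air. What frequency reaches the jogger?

General Doppler shift: f' = f · (v + v_o)/(v − v_s).
f' = 1348 × (336 + 3)/(336 − 30) = 1348 × 339/306 ≈ 1493 Hz.

1493 Hz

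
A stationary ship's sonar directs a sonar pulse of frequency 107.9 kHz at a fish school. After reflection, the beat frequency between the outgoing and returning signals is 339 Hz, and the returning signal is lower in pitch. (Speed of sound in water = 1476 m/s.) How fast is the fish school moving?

2.32 m/s

Double Doppler shift off a moving reflector: f₂ = f₀ · (v + u)/(v − u) (u > 0 toward emitter).
Returning signal is lower, so f₂ = f₀ − Δf = 107900 − 339 = 107561 Hz.
Rearranging, u = v · (f₂ − f₀)/(f₂ + f₀) = 1476 × -339/215461 ≈ -2.32 m/s.
So the fish school is moving at 2.32 m/s away from the emitter.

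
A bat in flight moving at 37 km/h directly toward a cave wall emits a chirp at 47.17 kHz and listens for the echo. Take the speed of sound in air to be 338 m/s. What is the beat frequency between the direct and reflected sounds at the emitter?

2959 Hz

37 km/h = 10.28 m/s.
The cave wall receives the sound from a moving source: f₁ = f₀ · v/(v − v_e) = 47.17 × 338/327.72 ≈ 48.65 kHz.
On the return leg the bat in flight is a moving observer: f₂ = f₁ · (v + v_e)/v = 48.65 × 348.28/338 ≈ 50.13 kHz.
Equivalently f₂ = f₀ · (v + v_e)/(v − v_e).
Beat against the emitted tone (with f₀ = 47170 Hz): |f₂ − f₀| = 2v_e·f₀/(v − v_e) = 2 × 10.28 × 47170/327.72 ≈ 2959 Hz.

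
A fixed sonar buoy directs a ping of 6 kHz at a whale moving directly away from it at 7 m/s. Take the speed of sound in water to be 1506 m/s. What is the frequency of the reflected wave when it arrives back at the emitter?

5.94 kHz

The whale first receives the wave as a moving observer: f₁ = f₀ · (v − u)/v = 6 × (1506 − 7)/1506 ≈ 5.97 kHz.
On reflection it acts as a source moving away from the stationary detector: f₂ = f₁ · v/(v + u) = 5.97 × 1506/1513 ≈ 5.94 kHz.
Equivalently f₂ = f₀ · (v − u)/(v + u).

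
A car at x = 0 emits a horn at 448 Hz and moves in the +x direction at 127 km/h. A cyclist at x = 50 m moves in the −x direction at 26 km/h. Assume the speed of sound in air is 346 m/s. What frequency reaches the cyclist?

127 km/h = 35.28 m/s; 26 km/h = 7.222 m/s.
The observer lies on the +x side, so the source is heading toward the observer and the observer is heading toward the source.
With source approaching and observer approaching, f' = f · (v + v_o)/(v − v_s).
f' = 448 × (346 + 7.222)/(346 − 35.28) = 448 × 353.22/310.72 ≈ 509 Hz.

509 Hz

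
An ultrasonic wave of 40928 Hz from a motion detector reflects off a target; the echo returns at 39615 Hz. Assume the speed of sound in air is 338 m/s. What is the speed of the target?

Double Doppler shift off a moving reflector: f₂ = f₀ · (v + u)/(v − u) (u > 0 toward emitter).
Rearranging, u = v · (f₂ − f₀)/(f₂ + f₀) = 338 × -1313/80543 ≈ -5.5 m/s.
So the target is moving at 5.5 m/s away from the emitter.

5.5 m/s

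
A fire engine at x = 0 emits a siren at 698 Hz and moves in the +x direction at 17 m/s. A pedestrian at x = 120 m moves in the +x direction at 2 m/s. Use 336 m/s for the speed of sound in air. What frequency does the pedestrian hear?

731 Hz

The observer lies on the +x side, so the source is heading toward the observer and the observer is heading away from the source.
General Doppler shift: f' = f · (v − v_o)/(v − v_s).
f' = 698 × (336 − 2)/(336 − 17) = 698 × 334/319 ≈ 731 Hz.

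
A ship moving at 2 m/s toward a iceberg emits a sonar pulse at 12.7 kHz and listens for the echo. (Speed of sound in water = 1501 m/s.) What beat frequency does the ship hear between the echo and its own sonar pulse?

The iceberg receives the sound from a moving source: f₁ = f₀ · v/(v − v_e) = 12.7 × 1501/1499 ≈ 12.7169 kHz.
On the return leg the ship is a moving observer: f₂ = f₁ · (v + v_e)/v = 12.7169 × 1503/1501 ≈ 12.7339 kHz.
Equivalently f₂ = f₀ · (v + v_e)/(v − v_e).
Beat against the emitted tone (with f₀ = 12700 Hz): |f₂ − f₀| = 2v_e·f₀/(v − v_e) = 2 × 2 × 12700/1499 ≈ 33.9 Hz.

33.9 Hz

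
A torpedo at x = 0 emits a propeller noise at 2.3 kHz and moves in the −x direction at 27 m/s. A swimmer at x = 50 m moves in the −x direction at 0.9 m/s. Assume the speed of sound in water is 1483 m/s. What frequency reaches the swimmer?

The observer lies on the +x side, so the source is heading away from the observer and the observer is heading toward the source.
General Doppler shift: f' = f · (v + v_o)/(v + v_s).
f' = 2.3 × (1483 + 0.9)/(1483 + 27) = 2.3 × 1483.9/1510 ≈ 2.26 kHz.

2.26 kHz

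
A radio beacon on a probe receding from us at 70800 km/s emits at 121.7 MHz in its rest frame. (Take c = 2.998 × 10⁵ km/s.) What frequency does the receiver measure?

β = v/c = 70800/299800 = 0.2362.
Relativistic Doppler for frequency: f' = f₀ · √((1 − β)/(1 + β)).
f' = 121.7 × √(0.7638/1.2362) = 121.7 × 0.78608 ≈ 95.7 MHz.

95.7 MHz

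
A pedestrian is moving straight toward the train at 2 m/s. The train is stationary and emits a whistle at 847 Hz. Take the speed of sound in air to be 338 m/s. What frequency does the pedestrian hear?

Moving observer, stationary source: f' = f · (v + v_o)/v.
f' = 847 × (338 + 2)/338 = 847 × 340/338 ≈ 852 Hz.

852 Hz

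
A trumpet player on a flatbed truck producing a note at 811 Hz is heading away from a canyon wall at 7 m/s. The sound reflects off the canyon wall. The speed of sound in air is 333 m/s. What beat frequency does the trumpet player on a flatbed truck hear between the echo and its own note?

33.4 Hz

The canyon wall receives the sound from a moving source: f₁ = f₀ · v/(v + v_e) = 811 × 333/340 ≈ 794.3 Hz.
On the return leg the trumpet player on a flatbed truck is a moving observer: f₂ = f₁ · (v − v_e)/v = 794.3 × 326/333 ≈ 777.6 Hz.
Equivalently f₂ = f₀ · (v − v_e)/(v + v_e).
Beat against the emitted tone: |f₂ − f₀| = 2v_e·f₀/(v + v_e) = 2 × 7 × 811/340 ≈ 33.4 Hz.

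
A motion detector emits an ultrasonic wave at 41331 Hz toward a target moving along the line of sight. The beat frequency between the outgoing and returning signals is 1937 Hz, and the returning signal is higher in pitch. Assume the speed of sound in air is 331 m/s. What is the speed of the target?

Double Doppler shift off a moving reflector: f₂ = f₀ · (v + u)/(v − u) (u > 0 toward emitter).
Returning signal is higher, so f₂ = f₀ + Δf = 41331 + 1937 = 43268 Hz.
Rearranging, u = v · (f₂ − f₀)/(f₂ + f₀) = 331 × 1937/84599 ≈ 7.6 m/s.
So the target is moving at 7.6 m/s toward the emitter.

7.6 m/s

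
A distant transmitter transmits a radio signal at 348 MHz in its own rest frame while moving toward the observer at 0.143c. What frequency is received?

Relativistic Doppler for frequency: f' = f₀ · √((1 + β)/(1 − β)).
f' = 348 × √(1.1430/0.8570) = 348 × 1.15487 ≈ 401.9 MHz.

401.9 MHz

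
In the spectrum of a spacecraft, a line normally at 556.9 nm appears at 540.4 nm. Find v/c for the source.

0.030

λ'/λ₀ = 0.9704 < 1 (blueshift), so the source is approaching.
λ'/λ₀ = √((1 − β)/(1 + β)) for an approaching source ⇒ β = (1 − r²)/(1 + r²) with r = λ'/λ₀.
β = (1 − 0.9416)/(1 + 0.9416) ≈ 0.030.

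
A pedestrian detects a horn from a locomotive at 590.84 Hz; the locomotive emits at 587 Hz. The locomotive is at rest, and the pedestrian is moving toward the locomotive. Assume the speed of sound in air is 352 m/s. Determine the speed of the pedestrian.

2.30 m/s

f' = f · (v + v_o)/v ⇒ v_o = v · |f'/f − 1|.
v_o = 352 × |590.84/587 − 1| = 352 × 0.006542 ≈ 2.30 m/s.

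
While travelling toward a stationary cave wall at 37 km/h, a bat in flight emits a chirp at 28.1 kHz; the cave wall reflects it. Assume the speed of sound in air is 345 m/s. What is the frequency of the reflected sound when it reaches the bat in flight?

29.8 kHz

37 km/h = 10.28 m/s.
The cave wall receives the sound from a moving source: f₁ = f₀ · v/(v − v_e) = 28.1 × 345/334.72 ≈ 29.0 kHz.
On the return leg the bat in flight is a moving observer: f₂ = f₁ · (v + v_e)/v = 29.0 × 355.28/345 ≈ 29.8 kHz.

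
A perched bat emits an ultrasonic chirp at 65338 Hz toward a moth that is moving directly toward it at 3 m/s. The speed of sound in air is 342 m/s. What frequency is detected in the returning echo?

66494 Hz

The moth first receives the wave as a moving observer: f₁ = f₀ · (v + u)/v = 65338 × (342 + 3)/342 ≈ 65911 Hz.
The reflection then acts as a moving source: f₂ = f₁ · v/(v − u) ≈ 66494 Hz.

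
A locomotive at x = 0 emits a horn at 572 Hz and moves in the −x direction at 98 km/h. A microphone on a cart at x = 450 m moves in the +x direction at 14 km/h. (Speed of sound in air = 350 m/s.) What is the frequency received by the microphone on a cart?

98 km/h = 27.22 m/s; 14 km/h = 3.889 m/s.
The observer lies on the +x side, so the source is heading away from the observer and the observer is heading away from the source.
General Doppler shift: f' = f · (v − v_o)/(v + v_s).
f' = 572 × (350 − 3.889)/(350 + 27.22) = 572 × 346.11/377.22 ≈ 525 Hz.

525 Hz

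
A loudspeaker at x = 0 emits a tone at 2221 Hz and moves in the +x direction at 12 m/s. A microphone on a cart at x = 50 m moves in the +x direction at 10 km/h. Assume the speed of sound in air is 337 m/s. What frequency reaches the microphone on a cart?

2284 Hz

10 km/h = 2.778 m/s.
The observer lies on the +x side, so the source is heading toward the observer and the observer is heading away from the source.
General Doppler shift: f' = f · (v − v_o)/(v − v_s).
f' = 2221 × (337 − 2.778)/(337 − 12) = 2221 × 334.22/325 ≈ 2284 Hz.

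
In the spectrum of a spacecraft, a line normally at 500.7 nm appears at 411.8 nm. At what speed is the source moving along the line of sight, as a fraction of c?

λ'/λ₀ = 0.8224 < 1 (blueshift), so the source is approaching.
λ'/λ₀ = √((1 − β)/(1 + β)) for an approaching source ⇒ β = (1 − r²)/(1 + r²) with r = λ'/λ₀.
β = (1 − 0.6764)/(1 + 0.6764) ≈ 0.193.

0.193c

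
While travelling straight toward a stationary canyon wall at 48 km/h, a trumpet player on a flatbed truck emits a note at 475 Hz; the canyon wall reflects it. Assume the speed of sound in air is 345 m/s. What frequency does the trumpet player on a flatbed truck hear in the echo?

513 Hz

48 km/h = 13.33 m/s.
The canyon wall receives the sound from a moving source: f₁ = f₀ · v/(v − v_e) = 475 × 345/331.67 ≈ 494 Hz.
On the return leg the trumpet player on a flatbed truck is a moving observer: f₂ = f₁ · (v + v_e)/v = 494 × 358.33/345 ≈ 513 Hz.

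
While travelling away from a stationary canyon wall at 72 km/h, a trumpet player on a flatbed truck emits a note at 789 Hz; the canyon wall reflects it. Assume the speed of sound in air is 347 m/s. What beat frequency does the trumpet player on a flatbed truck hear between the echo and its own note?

72 km/h = 20 m/s.
The canyon wall receives the sound from a moving source: f₁ = f₀ · v/(v + v_e) = 789 × 347/367 ≈ 746.0 Hz.
On the return leg the trumpet player on a flatbed truck is a moving observer: f₂ = f₁ · (v − v_e)/v = 746.0 × 327/347 ≈ 703.0 Hz.
Equivalently f₂ = f₀ · (v − v_e)/(v + v_e).
Beat against the emitted tone: |f₂ − f₀| = 2v_e·f₀/(v + v_e) = 2 × 20 × 789/367 ≈ 86 Hz.

86 Hz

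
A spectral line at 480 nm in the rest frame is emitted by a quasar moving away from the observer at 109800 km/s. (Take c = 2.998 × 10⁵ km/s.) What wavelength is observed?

704.8 nm

β = v/c = 109800/299800 = 0.3662.
Relativistic Doppler for wavelength: λ' = λ₀ · √((1 + β)/(1 − β)).
λ' = 480 × √(1.3662/0.6338) = 480 × 1.46826 ≈ 704.8 nm.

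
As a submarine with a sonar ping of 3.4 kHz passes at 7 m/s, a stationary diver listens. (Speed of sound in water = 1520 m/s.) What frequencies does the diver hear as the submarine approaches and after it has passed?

Approaching: f₁ = f · v/(v − v_s) = 3.4 × 1520/1513 ≈ 3.42 kHz.
Receding: f₂ = f · v/(v + v_s) = 3.4 × 1520/1527 ≈ 3.38 kHz.

3.42 kHz approaching; 3.38 kHz receding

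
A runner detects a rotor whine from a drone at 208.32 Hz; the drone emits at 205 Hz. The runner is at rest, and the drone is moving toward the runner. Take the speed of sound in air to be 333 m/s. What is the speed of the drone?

f' = f · v/(v − v_s) ⇒ v_s = v · |1 − f/f'|.
v_s = 333 × |1 − 205/208.32| = 333 × 0.01594 ≈ 5.3 m/s.

5.3 m/s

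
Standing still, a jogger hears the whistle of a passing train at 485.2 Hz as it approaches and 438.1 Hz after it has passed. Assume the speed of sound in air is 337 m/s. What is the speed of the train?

17.2 m/s

f₁/f₂ = (v + v_s)/(v − v_s), so v_s = v · (f₁ − f₂)/(f₁ + f₂).
v_s = 337 × (485.2 − 438.1)/(485.2 + 438.1) = 337 × 47.1/923.3 ≈ 17.2 m/s.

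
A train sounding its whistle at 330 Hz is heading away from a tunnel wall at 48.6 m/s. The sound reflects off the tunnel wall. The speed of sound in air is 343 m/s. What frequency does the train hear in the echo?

The tunnel wall receives the sound from a moving source: f₁ = f₀ · v/(v + v_e) = 330 × 343/391.6 ≈ 289 Hz.
On the return leg the train is a moving observer: f₂ = f₁ · (v − v_e)/v = 289 × 294.4/343 ≈ 248 Hz.
Equivalently f₂ = f₀ · (v − v_e)/(v + v_e).

248 Hz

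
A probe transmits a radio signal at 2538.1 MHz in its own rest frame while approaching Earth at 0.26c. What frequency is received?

3311.9 MHz

Relativistic Doppler for frequency: f' = f₀ · √((1 + β)/(1 − β)).
f' = 2538.1 × √(1.2600/0.7400) = 2538.1 × 1.30488 ≈ 3311.9 MHz.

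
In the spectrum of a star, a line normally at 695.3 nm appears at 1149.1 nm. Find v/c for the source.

λ'/λ₀ = 1.6527 > 1 (redshift), so the source is receding.
λ'/λ₀ = √((1 + β)/(1 − β)) for a receding source ⇒ β = (r² − 1)/(r² + 1) with r = λ'/λ₀.
β = (2.7313 − 1)/(2.7313 + 1) ≈ 0.464.

0.464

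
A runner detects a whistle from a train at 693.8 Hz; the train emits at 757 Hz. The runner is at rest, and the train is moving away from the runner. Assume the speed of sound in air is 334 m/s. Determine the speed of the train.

30 m/s

f' = f · v/(v + v_s) ⇒ v_s = v · |1 − f/f'|.
v_s = 334 × |1 − 757/693.8| = 334 × 0.09109 ≈ 30 m/s.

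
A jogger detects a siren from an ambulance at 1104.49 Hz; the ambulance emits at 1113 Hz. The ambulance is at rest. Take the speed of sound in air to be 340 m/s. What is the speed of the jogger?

2.60 m/s

f' < f, so the jogger is receding.
f' = f · (v − v_o)/v ⇒ v_o = v · |f'/f − 1|.
v_o = 340 × |1104.49/1113 − 1| = 340 × 0.007646 ≈ 2.60 m/s.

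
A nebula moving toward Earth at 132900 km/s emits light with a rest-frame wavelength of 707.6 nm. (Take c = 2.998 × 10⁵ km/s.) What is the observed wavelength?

439.5 nm

β = v/c = 132900/299800 = 0.4433.
Relativistic Doppler for wavelength: λ' = λ₀ · √((1 − β)/(1 + β)).
λ' = 707.6 × √(0.5567/1.4433) = 707.6 × 0.62106 ≈ 439.5 nm.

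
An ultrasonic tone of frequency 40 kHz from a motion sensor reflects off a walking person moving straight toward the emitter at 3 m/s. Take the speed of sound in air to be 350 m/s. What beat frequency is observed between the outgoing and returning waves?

692 Hz

At the walking person (a moving observer), f₁ = f₀ · (v + u)/v = 40 × 353/350 ≈ 40.343 kHz.
The reflection then acts as a moving source: f₂ = f₁ · v/(v − u) ≈ 40.692 kHz.
Equivalently f₂ = f₀ · (v + u)/(v − u).
Beat frequency (with f₀ = 40000 Hz): |f₂ − f₀| = 2u·f₀/(v − u) = 2 × 3 × 40000/347 ≈ 692 Hz.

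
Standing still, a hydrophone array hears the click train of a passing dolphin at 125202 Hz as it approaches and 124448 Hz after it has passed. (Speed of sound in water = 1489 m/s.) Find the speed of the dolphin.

4.5 m/s

f₁/f₂ = (v + v_s)/(v − v_s), so v_s = v · (f₁ − f₂)/(f₁ + f₂).
v_s = 1489 × (125202 − 124448)/(125202 + 124448) = 1489 × 754/249650 ≈ 4.5 m/s.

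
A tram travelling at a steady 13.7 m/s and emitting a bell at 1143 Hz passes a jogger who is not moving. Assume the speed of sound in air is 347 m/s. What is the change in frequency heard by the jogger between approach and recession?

Approaching: f₁ = f · v/(v − v_s) = 1143 × 347/333.3 ≈ 1190.0 Hz.
Receding: f₂ = f · v/(v + v_s) = 1143 × 347/360.7 ≈ 1099.6 Hz.
Drop: f₁ − f₂ = 2f·v·v_s/(v² − v_s²) = 2 × 1143 × 347 × 13.7/(347² − 13.7²) ≈ 90.4 Hz.

90.4 Hz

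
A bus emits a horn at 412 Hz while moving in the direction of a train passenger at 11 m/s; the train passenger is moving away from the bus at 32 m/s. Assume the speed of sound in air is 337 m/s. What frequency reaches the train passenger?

385 Hz

With source approaching and observer receding, f' = f · (v − v_o)/(v − v_s).
f' = 412 × (337 − 32)/(337 − 11) = 412 × 305/326 ≈ 385 Hz.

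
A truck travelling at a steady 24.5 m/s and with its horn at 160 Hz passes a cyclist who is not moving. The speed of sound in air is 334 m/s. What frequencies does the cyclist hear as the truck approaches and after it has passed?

173 Hz approaching; 149 Hz receding

Approaching: f₁ = f · v/(v − v_s) = 160 × 334/309.5 ≈ 173 Hz.
Receding: f₂ = f · v/(v + v_s) = 160 × 334/358.5 ≈ 149 Hz.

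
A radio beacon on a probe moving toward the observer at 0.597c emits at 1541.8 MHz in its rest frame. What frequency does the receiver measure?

Relativistic Doppler for frequency: f' = f₀ · √((1 + β)/(1 − β)).
f' = 1541.8 × √(1.5970/0.4030) = 1541.8 × 1.99067 ≈ 3069.2 MHz.

3069.2 MHz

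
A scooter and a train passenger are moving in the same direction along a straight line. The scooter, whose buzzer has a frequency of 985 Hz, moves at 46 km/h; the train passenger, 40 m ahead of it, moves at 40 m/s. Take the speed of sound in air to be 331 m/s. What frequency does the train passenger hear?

901 Hz

46 km/h = 12.78 m/s.
The train passenger is ahead, so the scooter is moving toward it while the train passenger is moving away from the scooter.
General Doppler shift: f' = f · (v − v_o)/(v − v_s).
f' = 985 × (331 − 40)/(331 − 12.78) = 985 × 291/318.22 ≈ 901 Hz.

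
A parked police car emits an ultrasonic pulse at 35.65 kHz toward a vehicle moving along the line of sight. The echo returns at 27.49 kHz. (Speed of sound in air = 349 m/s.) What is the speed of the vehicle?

Double Doppler shift off a moving reflector: f₂ = f₀ · (v + u)/(v − u) (u > 0 toward emitter).
Rearranging, u = v · (f₂ − f₀)/(f₂ + f₀) = 349 × -8.16/63.14 ≈ -45 m/s.
So the vehicle is moving at 45 m/s away from the emitter.

45 m/s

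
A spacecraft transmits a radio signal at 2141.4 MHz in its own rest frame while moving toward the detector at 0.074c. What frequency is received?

Relativistic Doppler for frequency: f' = f₀ · √((1 + β)/(1 − β)).
f' = 2141.4 × √(1.0740/0.9260) = 2141.4 × 1.07695 ≈ 2306.2 MHz.

2306.2 MHz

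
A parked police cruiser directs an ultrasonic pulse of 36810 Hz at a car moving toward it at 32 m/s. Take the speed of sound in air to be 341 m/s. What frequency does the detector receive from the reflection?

At the car (a moving observer), f₁ = f₀ · (v + u)/v = 36810 × 373/341 ≈ 40264 Hz.
The reflection then acts as a moving source: f₂ = f₁ · v/(v − u) ≈ 44434 Hz.

44434 Hz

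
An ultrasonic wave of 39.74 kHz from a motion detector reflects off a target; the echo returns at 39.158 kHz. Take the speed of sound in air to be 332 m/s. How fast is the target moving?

Double Doppler shift off a moving reflector: f₂ = f₀ · (v + u)/(v − u) (u > 0 toward emitter).
Rearranging, u = v · (f₂ − f₀)/(f₂ + f₀) = 332 × -0.582/78.898 ≈ -2.45 m/s.
So the target is moving at 2.45 m/s away from the emitter.

2.45 m/s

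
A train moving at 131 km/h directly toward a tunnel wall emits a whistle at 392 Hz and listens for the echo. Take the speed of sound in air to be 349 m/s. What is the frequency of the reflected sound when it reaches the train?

131 km/h = 36.39 m/s.
The tunnel wall receives the sound from a moving source: f₁ = f₀ · v/(v − v_e) = 392 × 349/312.61 ≈ 438 Hz.
On the return leg the train is a moving observer: f₂ = f₁ · (v + v_e)/v = 438 × 385.39/349 ≈ 483 Hz.

483 Hz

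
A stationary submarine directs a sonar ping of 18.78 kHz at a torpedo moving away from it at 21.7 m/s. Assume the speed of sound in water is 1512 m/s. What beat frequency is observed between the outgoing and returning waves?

531 Hz

At the torpedo (a moving observer), f₁ = f₀ · (v − u)/v = 18.78 × 1490.3/1512 ≈ 18.510 kHz.
The reflection then acts as a moving source: f₂ = f₁ · v/(v + u) ≈ 18.249 kHz.
Beat frequency (with f₀ = 18780 Hz): |f₂ − f₀| = 2u·f₀/(v + u) = 2 × 21.7 × 18780/1533.7 ≈ 531 Hz.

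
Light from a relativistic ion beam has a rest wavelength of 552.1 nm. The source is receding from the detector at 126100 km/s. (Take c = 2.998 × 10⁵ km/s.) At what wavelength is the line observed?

864.5 nm

β = v/c = 126100/299800 = 0.4206.
Relativistic Doppler for wavelength: λ' = λ₀ · √((1 + β)/(1 − β)).
λ' = 552.1 × √(1.4206/0.5794) = 552.1 × 1.56586 ≈ 864.5 nm.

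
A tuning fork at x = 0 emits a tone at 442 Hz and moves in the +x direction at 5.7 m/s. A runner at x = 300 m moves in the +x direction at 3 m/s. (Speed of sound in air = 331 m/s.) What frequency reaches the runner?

The observer lies on the +x side, so the source is heading toward the observer and the observer is heading away from the source.
General Doppler shift: f' = f · (v − v_o)/(v − v_s).
f' = 442 × (331 − 3)/(331 − 5.7) = 442 × 328/325.3 ≈ 446 Hz.

446 Hz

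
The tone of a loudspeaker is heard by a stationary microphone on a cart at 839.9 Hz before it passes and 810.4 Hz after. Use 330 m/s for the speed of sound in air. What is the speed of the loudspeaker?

f₁/f₂ = (v + v_s)/(v − v_s), so v_s = v · (f₁ − f₂)/(f₁ + f₂).
v_s = 330 × (839.9 − 810.4)/(839.9 + 810.4) = 330 × 29.5/1650.3 ≈ 5.9 m/s.

5.9 m/s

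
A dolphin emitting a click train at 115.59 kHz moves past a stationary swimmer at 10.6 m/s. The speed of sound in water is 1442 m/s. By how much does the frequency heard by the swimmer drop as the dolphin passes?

1.70 kHz

Approaching: f₁ = f · v/(v − v_s) = 115.59 × 1442/1431.4 ≈ 116.45 kHz.
Receding: f₂ = f · v/(v + v_s) = 115.59 × 1442/1452.6 ≈ 114.75 kHz.
Drop: f₁ − f₂ = 2f·v·v_s/(v² − v_s²) = 2 × 115.59 × 1442 × 10.6/(1442² − 10.6²) ≈ 1.70 kHz.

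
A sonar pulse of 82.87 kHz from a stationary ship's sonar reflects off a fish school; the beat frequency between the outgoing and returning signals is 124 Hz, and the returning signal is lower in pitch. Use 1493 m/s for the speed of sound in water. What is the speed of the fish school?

1.12 m/s

Double Doppler shift off a moving reflector: f₂ = f₀ · (v + u)/(v − u) (u > 0 toward emitter).
Returning signal is lower, so f₂ = f₀ − Δf = 82870 − 124 = 82746 Hz.
Rearranging, u = v · (f₂ − f₀)/(f₂ + f₀) = 1493 × -124/165616 ≈ -1.12 m/s.
So the fish school is moving at 1.12 m/s away from the emitter.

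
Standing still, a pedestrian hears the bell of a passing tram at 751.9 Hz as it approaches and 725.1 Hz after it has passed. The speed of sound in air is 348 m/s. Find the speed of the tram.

f₁/f₂ = (v + v_s)/(v − v_s), so v_s = v · (f₁ − f₂)/(f₁ + f₂).
v_s = 348 × (751.9 − 725.1)/(751.9 + 725.1) = 348 × 26.8/1477.0 ≈ 6.3 m/s.

6.3 m/s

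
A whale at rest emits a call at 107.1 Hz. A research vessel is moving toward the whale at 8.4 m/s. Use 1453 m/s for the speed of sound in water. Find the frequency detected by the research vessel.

Only the observer moves, toward the source, so f' = f · (v + v_o)/v.
f' = 107.1 × (1453 + 8.4)/1453 = 107.1 × 1461.4/1453 ≈ 108 Hz.

108 Hz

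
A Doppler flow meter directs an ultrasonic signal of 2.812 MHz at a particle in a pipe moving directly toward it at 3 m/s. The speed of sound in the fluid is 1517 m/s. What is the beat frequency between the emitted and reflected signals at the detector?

At the particle in a pipe (a moving observer), f₁ = f₀ · (v + u)/v = 2.812 × 1520/1517 ≈ 2.81756 MHz.
On reflection it acts as a source moving toward the stationary detector: f₂ = f₁ · v/(v − u) = 2.81756 × 1517/1514 ≈ 2.82314 MHz.
Equivalently f₂ = f₀ · (v + u)/(v − u).
Beat frequency (with f₀ = 2812000 Hz): |f₂ − f₀| = 2u·f₀/(v − u) = 2 × 3 × 2812000/1514 ≈ 11144 Hz.

11144 Hz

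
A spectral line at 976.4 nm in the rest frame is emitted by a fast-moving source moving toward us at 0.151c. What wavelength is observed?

838.6 nm

Relativistic Doppler for wavelength: λ' = λ₀ · √((1 − β)/(1 + β)).
λ' = 976.4 × √(0.8490/1.1510) = 976.4 × 0.85885 ≈ 838.6 nm.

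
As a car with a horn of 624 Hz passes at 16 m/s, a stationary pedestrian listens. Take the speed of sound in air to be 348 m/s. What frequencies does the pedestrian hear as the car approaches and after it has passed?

654 Hz approaching; 597 Hz receding

Approaching: f₁ = f · v/(v − v_s) = 624 × 348/332 ≈ 654 Hz.
Receding: f₂ = f · v/(v + v_s) = 624 × 348/364 ≈ 597 Hz.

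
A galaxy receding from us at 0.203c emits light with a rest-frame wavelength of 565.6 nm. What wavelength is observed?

Relativistic Doppler for wavelength: λ' = λ₀ · √((1 + β)/(1 − β)).
λ' = 565.6 × √(1.2030/0.7970) = 565.6 × 1.22858 ≈ 694.9 nm.

694.9 nm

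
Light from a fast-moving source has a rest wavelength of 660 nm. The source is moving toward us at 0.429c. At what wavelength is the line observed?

417.2 nm

Relativistic Doppler for wavelength: λ' = λ₀ · √((1 − β)/(1 + β)).
λ' = 660 × √(0.5710/1.4290) = 660 × 0.63212 ≈ 417.2 nm.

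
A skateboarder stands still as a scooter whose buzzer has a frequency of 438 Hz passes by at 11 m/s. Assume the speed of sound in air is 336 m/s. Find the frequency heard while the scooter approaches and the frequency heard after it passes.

453 Hz approaching; 424 Hz receding

Approaching: f₁ = f · v/(v − v_s) = 438 × 336/325 ≈ 453 Hz.
Receding: f₂ = f · v/(v + v_s) = 438 × 336/347 ≈ 424 Hz.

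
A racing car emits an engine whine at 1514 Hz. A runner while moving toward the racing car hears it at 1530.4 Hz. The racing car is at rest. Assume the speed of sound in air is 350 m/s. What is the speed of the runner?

3.8 m/s

f' = f · (v + v_o)/v ⇒ v_o = v · |f'/f − 1|.
v_o = 350 × |1530.4/1514 − 1| = 350 × 0.01083 ≈ 3.8 m/s.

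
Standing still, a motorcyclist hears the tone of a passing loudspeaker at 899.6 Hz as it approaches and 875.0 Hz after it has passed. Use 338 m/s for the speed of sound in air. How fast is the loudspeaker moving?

f₁/f₂ = (v + v_s)/(v − v_s), so v_s = v · (f₁ − f₂)/(f₁ + f₂).
v_s = 338 × (899.6 − 875.0)/(899.6 + 875.0) = 338 × 24.6/1774.6 ≈ 4.7 m/s.

4.7 m/s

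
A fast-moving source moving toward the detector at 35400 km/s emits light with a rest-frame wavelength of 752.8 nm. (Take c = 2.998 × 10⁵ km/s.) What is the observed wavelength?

668.6 nm

β = v/c = 35400/299800 = 0.1181.
Relativistic Doppler for wavelength: λ' = λ₀ · √((1 − β)/(1 + β)).
λ' = 752.8 × √(0.8819/1.1181) = 752.8 × 0.88813 ≈ 668.6 nm.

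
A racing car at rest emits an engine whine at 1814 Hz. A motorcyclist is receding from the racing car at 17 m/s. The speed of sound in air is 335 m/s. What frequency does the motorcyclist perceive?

Only the observer moves, away from the source, so f' = f · (v − v_o)/v.
f' = 1814 × (335 − 17)/335 = 1814 × 318/335 ≈ 1722 Hz.

1722 Hz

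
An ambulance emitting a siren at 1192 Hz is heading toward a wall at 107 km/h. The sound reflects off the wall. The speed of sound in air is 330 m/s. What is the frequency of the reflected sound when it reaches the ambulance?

107 km/h = 29.72 m/s.
The wall receives the sound from a moving source: f₁ = f₀ · v/(v − v_e) = 1192 × 330/300.28 ≈ 1310 Hz.
On the return leg the ambulance is a moving observer: f₂ = f₁ · (v + v_e)/v = 1310 × 359.72/330 ≈ 1428 Hz.
Equivalently f₂ = f₀ · (v + v_e)/(v − v_e).

1428 Hz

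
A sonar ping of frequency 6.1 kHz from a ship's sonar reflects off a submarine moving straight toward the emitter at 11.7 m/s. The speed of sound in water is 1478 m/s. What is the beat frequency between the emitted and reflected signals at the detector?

At the submarine (a moving observer), f₁ = f₀ · (v + u)/v = 6.1 × 1489.7/1478 ≈ 6.1483 kHz.
The reflection then acts as a moving source: f₂ = f₁ · v/(v − u) ≈ 6.1973 kHz.
Equivalently f₂ = f₀ · (v + u)/(v − u).
Beat frequency (with f₀ = 6100 Hz): |f₂ − f₀| = 2u·f₀/(v − u) = 2 × 11.7 × 6100/1466.3 ≈ 97 Hz.

97 Hz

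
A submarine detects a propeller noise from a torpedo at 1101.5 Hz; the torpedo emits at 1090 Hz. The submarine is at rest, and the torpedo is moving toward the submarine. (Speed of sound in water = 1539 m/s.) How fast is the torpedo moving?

16.1 m/s

f' = f · v/(v − v_s) ⇒ v_s = v · |1 − f/f'|.
v_s = 1539 × |1 − 1090/1101.5| = 1539 × 0.01044 ≈ 16.1 m/s.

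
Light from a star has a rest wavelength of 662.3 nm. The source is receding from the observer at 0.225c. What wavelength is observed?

832.7 nm

Relativistic Doppler for wavelength: λ' = λ₀ · √((1 + β)/(1 − β)).
λ' = 662.3 × √(1.2250/0.7750) = 662.3 × 1.25724 ≈ 832.7 nm.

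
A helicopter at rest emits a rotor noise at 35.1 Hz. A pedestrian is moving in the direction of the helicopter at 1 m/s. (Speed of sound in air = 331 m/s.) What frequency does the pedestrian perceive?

Only the observer moves, toward the source, so f' = f · (v + v_o)/v.
f' = 35.1 × (331 + 1)/331 = 35.1 × 332/331 ≈ 35.2 Hz.

35.2 Hz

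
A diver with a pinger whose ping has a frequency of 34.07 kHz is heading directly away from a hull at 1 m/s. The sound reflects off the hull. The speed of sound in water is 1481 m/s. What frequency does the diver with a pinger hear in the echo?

34.0 kHz

The hull receives the sound from a moving source: f₁ = f₀ · v/(v + v_e) = 34.07 × 1481/1482 ≈ 34.0 kHz.
On the return leg the diver with a pinger is a moving observer: f₂ = f₁ · (v − v_e)/v = 34.0 × 1480/1481 ≈ 34.0 kHz.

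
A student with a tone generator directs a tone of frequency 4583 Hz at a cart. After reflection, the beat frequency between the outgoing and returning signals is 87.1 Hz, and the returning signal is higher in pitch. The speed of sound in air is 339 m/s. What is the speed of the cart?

Double Doppler shift off a moving reflector: f₂ = f₀ · (v + u)/(v − u) (u > 0 toward emitter).
Returning signal is higher, so f₂ = f₀ + Δf = 4583 + 87.1 = 4670.1 Hz.
Rearranging, u = v · (f₂ − f₀)/(f₂ + f₀) = 339 × 87.1/9253.1 ≈ 3.2 m/s.
So the cart is moving at 3.2 m/s toward the emitter.

3.2 m/s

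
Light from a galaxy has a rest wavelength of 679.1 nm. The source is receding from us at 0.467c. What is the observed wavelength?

1126.6 nm

Relativistic Doppler for wavelength: λ' = λ₀ · √((1 + β)/(1 − β)).
λ' = 679.1 × √(1.4670/0.5330) = 679.1 × 1.65902 ≈ 1126.6 nm.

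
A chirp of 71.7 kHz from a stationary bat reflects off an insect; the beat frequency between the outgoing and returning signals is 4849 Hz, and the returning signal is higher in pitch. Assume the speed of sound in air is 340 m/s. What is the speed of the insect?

11.1 m/s

Double Doppler shift off a moving reflector: f₂ = f₀ · (v + u)/(v − u) (u > 0 toward emitter).
Returning signal is higher, so f₂ = f₀ + Δf = 71700 + 4849 = 76549 Hz.
Rearranging, u = v · (f₂ − f₀)/(f₂ + f₀) = 340 × 4849/148249 ≈ 11.1 m/s.
So the insect is moving at 11.1 m/s toward the emitter.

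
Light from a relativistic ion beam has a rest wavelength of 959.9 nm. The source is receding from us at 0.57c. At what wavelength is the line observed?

Relativistic Doppler for wavelength: λ' = λ₀ · √((1 + β)/(1 − β)).
λ' = 959.9 × √(1.5700/0.4300) = 959.9 × 1.91080 ≈ 1834.2 nm.

1834.2 nm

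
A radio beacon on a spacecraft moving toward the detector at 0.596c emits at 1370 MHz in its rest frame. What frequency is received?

2723.0 MHz

Relativistic Doppler for frequency: f' = f₀ · √((1 + β)/(1 − β)).
f' = 1370 × √(1.5960/0.4040) = 1370 × 1.98759 ≈ 2723.0 MHz.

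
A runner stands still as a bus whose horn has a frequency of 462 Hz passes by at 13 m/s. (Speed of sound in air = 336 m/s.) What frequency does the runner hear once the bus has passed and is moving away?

445 Hz

Receding: f₂ = f · v/(v + v_s) = 462 × 336/349 ≈ 445 Hz.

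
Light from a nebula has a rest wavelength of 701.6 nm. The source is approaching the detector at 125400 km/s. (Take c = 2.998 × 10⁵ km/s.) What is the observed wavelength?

β = v/c = 125400/299800 = 0.4183.
Relativistic Doppler for wavelength: λ' = λ₀ · √((1 − β)/(1 + β)).
λ' = 701.6 × √(0.5817/1.4183) = 701.6 × 0.64044 ≈ 449.3 nm.

449.3 nm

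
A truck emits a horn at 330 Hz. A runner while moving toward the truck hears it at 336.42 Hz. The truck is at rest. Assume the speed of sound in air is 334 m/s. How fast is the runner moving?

6.5 m/s

f' = f · (v + v_o)/v ⇒ v_o = v · |f'/f − 1|.
v_o = 334 × |336.42/330 − 1| = 334 × 0.01945 ≈ 6.5 m/s.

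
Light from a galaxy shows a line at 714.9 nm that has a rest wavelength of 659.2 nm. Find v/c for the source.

λ'/λ₀ = 1.0845 > 1 (redshift), so the source is receding.
λ'/λ₀ = √((1 + β)/(1 − β)) for a receding source ⇒ β = (r² − 1)/(r² + 1) with r = λ'/λ₀.
β = (1.1761 − 1)/(1.1761 + 1) ≈ 0.081.

0.081c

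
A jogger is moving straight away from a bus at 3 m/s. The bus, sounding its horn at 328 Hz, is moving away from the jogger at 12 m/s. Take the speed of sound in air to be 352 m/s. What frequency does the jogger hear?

General Doppler shift: f' = f · (v − v_o)/(v + v_s).
f' = 328 × (352 − 3)/(352 + 12) = 328 × 349/364 ≈ 314 Hz.

314 Hz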